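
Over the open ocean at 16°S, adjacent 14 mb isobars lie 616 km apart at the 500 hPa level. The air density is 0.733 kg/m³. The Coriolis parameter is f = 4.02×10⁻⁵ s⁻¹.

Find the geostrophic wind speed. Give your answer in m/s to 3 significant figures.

Pressure gradient: |∂P/∂n| = 1400 Pa / 616000 m = 2.27×10⁻³ Pa/m
Geostrophic balance (pressure-gradient force = Coriolis force):
V_g = (1/(fρ)) |∂P/∂n| = 2.27×10⁻³ / (4.02×10⁻⁵ × 0.733) = 77.1 m/s

77.1 m/s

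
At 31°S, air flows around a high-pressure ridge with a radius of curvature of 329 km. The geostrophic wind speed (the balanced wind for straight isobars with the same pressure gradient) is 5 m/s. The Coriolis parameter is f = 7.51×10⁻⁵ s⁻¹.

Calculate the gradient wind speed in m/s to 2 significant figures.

Around a high, pressure-gradient force acts outward with centrifugal, so Coriolis balances both:
fV = (1/ρ)|∂P/∂n| + V²/R  →  V² − fR·V + fR·V_g = 0
With fR = 7.51×10⁻⁵ × 329×10³ m = 24.7 m/s:
V = [fR − √((fR)² − 4 fR V_g)]/2 = [24.7 − √(24.7² − 4×24.7×5)]/2 = 6.96 m/s
Supergeostrophic (V > V_g = 5 m/s), as expected around a high.

7.0 m/s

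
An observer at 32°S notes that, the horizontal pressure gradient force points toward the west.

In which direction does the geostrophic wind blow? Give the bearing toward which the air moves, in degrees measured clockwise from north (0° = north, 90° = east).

The pressure-gradient force points toward the west (bearing 270°).
Geostrophic balance: in the Southern Hemisphere the Coriolis force deflects motion to the left, so the geostrophic wind blows 90° to the left of the pressure-gradient force (low pressure on the right).
Rotating 270° by 90° counterclockwise gives 180° — the wind blows toward the south.

180°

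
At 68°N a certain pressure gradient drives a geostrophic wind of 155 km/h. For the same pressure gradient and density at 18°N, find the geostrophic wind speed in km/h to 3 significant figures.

With the same pressure gradient and density, V_g ∝ 1/f ∝ 1/sin φ.
V₂ = V₁ · sin φ₁ / sin φ₂ = 155 × sin 68° / sin 18°
V₂ = 155 × 0.9272/0.3090 = 465 km/h

465 km/h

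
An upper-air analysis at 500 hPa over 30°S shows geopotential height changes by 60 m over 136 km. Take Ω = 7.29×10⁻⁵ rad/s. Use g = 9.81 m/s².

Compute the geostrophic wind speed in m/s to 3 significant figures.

Coriolis parameter at 30°S:
f = 2Ω sin φ = 2 × 7.29×10⁻⁵ × sin 30° = 7.29×10⁻⁵ s⁻¹
Height gradient: |∂Z/∂n| = 60 m / 136000 m = 4.41×10⁻⁴
On a pressure surface, geostrophic balance gives V_g = (g/f)|∂Z/∂n|:
V_g = 9.81 × 4.41×10⁻⁴ / 7.29×10⁻⁵ = 59.4 m/s

59.4 m/s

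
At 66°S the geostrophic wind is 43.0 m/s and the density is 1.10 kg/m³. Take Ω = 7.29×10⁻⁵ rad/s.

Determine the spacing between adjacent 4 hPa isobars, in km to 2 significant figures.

63 km

Coriolis parameter at 66°S:
f = 2Ω sin φ = 2 × 7.29×10⁻⁵ × sin 66° = 1.33×10⁻⁴ s⁻¹
Geostrophic balance rearranged: |∂P/∂n| = f ρ V_g
|∂P/∂n| = 1.33×10⁻⁴ × 1.10 × 43.0 = 6.30×10⁻³ Pa/m
Isobar spacing: Δn = ΔP/|∂P/∂n| = 400 Pa / 6.30×10⁻³ Pa/m = 63491 m ≈ 63 km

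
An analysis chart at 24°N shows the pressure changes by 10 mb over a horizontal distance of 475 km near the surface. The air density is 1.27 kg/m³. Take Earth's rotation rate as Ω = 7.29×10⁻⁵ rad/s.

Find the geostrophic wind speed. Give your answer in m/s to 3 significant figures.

Coriolis parameter at 24°N:
f = 2Ω sin φ = 2 × 7.29×10⁻⁵ × sin 24° = 5.93×10⁻⁵ s⁻¹
Pressure gradient: |∂P/∂n| = 1000 Pa / 475000 m = 2.11×10⁻³ Pa/m
Geostrophic balance (pressure-gradient force = Coriolis force):
V_g = (1/(fρ)) |∂P/∂n| = 2.11×10⁻³ / (5.93×10⁻⁵ × 1.27) = 28.0 m/s

28.0 m/s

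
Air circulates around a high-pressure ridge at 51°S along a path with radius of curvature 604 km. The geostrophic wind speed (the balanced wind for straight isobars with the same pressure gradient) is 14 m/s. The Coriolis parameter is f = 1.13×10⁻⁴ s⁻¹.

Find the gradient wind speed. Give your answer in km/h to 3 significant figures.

70.8 km/h

Around a high, pressure-gradient force acts outward with centrifugal, so Coriolis balances both:
fV = (1/ρ)|∂P/∂n| + V²/R  →  V² − fR·V + fR·V_g = 0
With fR = 1.13×10⁻⁴ × 604×10³ m = 68.3 m/s:
V = [fR − √((fR)² − 4 fR V_g)]/2 = [68.3 − √(68.3² − 4×68.3×14)]/2 = 19.7 m/s
Supergeostrophic (V > V_g = 14 m/s), as expected around a high.
Converting: 19.7 m/s × 3.6 = 70.8 km/h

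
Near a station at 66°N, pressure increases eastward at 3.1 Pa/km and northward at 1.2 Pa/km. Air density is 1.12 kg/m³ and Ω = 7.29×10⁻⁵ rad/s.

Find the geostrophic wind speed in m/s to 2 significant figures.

22 m/s

Coriolis parameter at 66°N:
f = 2Ω sin φ = 2 × 7.29×10⁻⁵ × sin 66° = 1.33×10⁻⁴ s⁻¹
Component geostrophic relations (x east, y north):
u_g = −(1/(fρ)) ∂P/∂y,  v_g = (1/(fρ)) ∂P/∂x
u_g = −(1.2×10⁻³)/(1.33×10⁻⁴ × 1.12) = −8.04 m/s;  v_g = (3.1×10⁻³)/(1.33×10⁻⁴ × 1.12) = 20.8 m/s
|V_g| = √(u_g² + v_g²) = 22.3 m/s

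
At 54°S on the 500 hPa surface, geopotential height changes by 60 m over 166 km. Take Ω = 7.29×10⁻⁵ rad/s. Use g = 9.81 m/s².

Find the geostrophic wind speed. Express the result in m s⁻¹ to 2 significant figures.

30 m s⁻¹

Coriolis parameter at 54°S:
f = 2Ω sin φ = 2 × 7.29×10⁻⁵ × sin 54° = 1.18×10⁻⁴ s⁻¹
Height gradient: |∂Z/∂n| = 60 m / 166000 m = 3.61×10⁻⁴
On a pressure surface, geostrophic balance gives V_g = (g/f)|∂Z/∂n|:
V_g = 9.81 × 3.61×10⁻⁴ / 1.18×10⁻⁴ = 30.1 m/s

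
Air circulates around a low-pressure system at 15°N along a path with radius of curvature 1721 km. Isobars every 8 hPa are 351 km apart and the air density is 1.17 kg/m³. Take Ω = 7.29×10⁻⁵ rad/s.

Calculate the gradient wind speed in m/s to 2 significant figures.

Coriolis parameter at 15°N:
f = 2Ω sin φ = 2 × 7.29×10⁻⁵ × sin 15° = 3.77×10⁻⁵ s⁻¹
Pressure gradient: |∂P/∂n| = 800 Pa / 351000 m = 2.28×10⁻³ Pa/m
Geostrophic speed: V_g = |∂P/∂n|/(fρ) = 2.28×10⁻³/(3.77×10⁻⁵ × 1.17) = 51.6 m/s
Around a low, centrifugal force acts outward with Coriolis, so pressure-gradient force balances both:
(1/ρ)|∂P/∂n| = fV + V²/R  →  V² + fR·V − fR·V_g = 0
With fR = 3.77×10⁻⁵ × 1721×10³ m = 64.9 m/s:
V = [−fR + √((fR)² + 4 fR V_g)]/2 = [−64.9 + √(64.9² + 4×64.9×51.6)]/2 = 33.9 m/s
Subgeostrophic (V < V_g = 51.6 m/s), as expected around a low.

34 m/s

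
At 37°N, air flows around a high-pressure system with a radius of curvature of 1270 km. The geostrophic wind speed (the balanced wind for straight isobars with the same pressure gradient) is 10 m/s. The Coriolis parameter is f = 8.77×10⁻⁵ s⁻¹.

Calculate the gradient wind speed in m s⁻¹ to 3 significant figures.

Around a high, pressure-gradient force acts outward with centrifugal, so Coriolis balances both:
fV = (1/ρ)|∂P/∂n| + V²/R  →  V² − fR·V + fR·V_g = 0
With fR = 8.77×10⁻⁵ × 1270×10³ m = 111 m/s:
V = [fR − √((fR)² − 4 fR V_g)]/2 = [111 − √(111² − 4×111×10)]/2 = 11.1 m/s
Supergeostrophic (V > V_g = 10 m/s), as expected around a high.

11.1 m s⁻¹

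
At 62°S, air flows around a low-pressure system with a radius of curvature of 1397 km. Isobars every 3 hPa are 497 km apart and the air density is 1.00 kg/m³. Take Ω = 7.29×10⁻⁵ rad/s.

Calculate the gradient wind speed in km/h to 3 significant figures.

16.5 km/h

Coriolis parameter at 62°S:
f = 2Ω sin φ = 2 × 7.29×10⁻⁵ × sin 62° = 1.29×10⁻⁴ s⁻¹
Pressure gradient: |∂P/∂n| = 300 Pa / 497000 m = 6.04×10⁻⁴ Pa/m
Geostrophic speed: V_g = |∂P/∂n|/(fρ) = 6.04×10⁻⁴/(1.29×10⁻⁴ × 1.00) = 4.69 m/s
Around a low, centrifugal force acts outward with Coriolis, so pressure-gradient force balances both:
(1/ρ)|∂P/∂n| = fV + V²/R  →  V² + fR·V − fR·V_g = 0
With fR = 1.29×10⁻⁴ × 1397×10³ m = 180 m/s:
V = [−fR + √((fR)² + 4 fR V_g)]/2 = [−180 + √(180² + 4×180×4.69)]/2 = 4.57 m/s
Subgeostrophic (V < V_g = 4.69 m/s), as expected around a low.
Converting: 4.57 m/s × 3.6 = 16.5 km/h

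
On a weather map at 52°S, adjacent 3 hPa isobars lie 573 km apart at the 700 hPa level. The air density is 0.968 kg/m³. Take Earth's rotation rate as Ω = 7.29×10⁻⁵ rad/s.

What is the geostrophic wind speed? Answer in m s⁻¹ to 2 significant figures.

Coriolis parameter at 52°S:
f = 2Ω sin φ = 2 × 7.29×10⁻⁵ × sin 52° = 1.15×10⁻⁴ s⁻¹
Pressure gradient: |∂P/∂n| = 300 Pa / 573000 m = 5.24×10⁻⁴ Pa/m
Geostrophic balance (pressure-gradient force = Coriolis force):
V_g = (1/(fρ)) |∂P/∂n| = 5.24×10⁻⁴ / (1.15×10⁻⁴ × 0.968) = 4.71 m/s

4.7 m s⁻¹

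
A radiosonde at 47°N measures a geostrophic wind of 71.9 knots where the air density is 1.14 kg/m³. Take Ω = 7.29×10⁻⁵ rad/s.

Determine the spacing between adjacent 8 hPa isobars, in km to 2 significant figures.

Coriolis parameter at 47°N:
f = 2Ω sin φ = 2 × 7.29×10⁻⁵ × sin 47° = 1.07×10⁻⁴ s⁻¹
Wind speed in SI: 71.9 knots = 37.0 m/s
Geostrophic balance rearranged: |∂P/∂n| = f ρ V_g
|∂P/∂n| = 1.07×10⁻⁴ × 1.14 × 37.0 = 4.50×10⁻³ Pa/m
Isobar spacing: Δn = ΔP/|∂P/∂n| = 800 Pa / 4.50×10⁻³ Pa/m = 177923 m ≈ 180 km

180 km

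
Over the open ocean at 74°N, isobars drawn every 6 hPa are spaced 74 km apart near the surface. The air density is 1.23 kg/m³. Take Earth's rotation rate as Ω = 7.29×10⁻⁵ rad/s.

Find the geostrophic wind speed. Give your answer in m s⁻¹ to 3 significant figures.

Coriolis parameter at 74°N:
f = 2Ω sin φ = 2 × 7.29×10⁻⁵ × sin 74° = 1.40×10⁻⁴ s⁻¹
Pressure gradient: |∂P/∂n| = 600 Pa / 74000 m = 8.11×10⁻³ Pa/m
Geostrophic balance (pressure-gradient force = Coriolis force):
V_g = (1/(fρ)) |∂P/∂n| = 8.11×10⁻³ / (1.40×10⁻⁴ × 1.23) = 47.0 m/s

47.0 m s⁻¹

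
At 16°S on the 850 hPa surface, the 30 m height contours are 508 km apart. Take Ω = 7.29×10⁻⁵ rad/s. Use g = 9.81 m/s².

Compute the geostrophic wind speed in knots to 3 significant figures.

28.0 knots

Coriolis parameter at 16°S:
f = 2Ω sin φ = 2 × 7.29×10⁻⁵ × sin 16° = 4.02×10⁻⁵ s⁻¹
Height gradient: |∂Z/∂n| = 30 m / 508000 m = 5.91×10⁻⁵
On a pressure surface, geostrophic balance gives V_g = (g/f)|∂Z/∂n|:
V_g = 9.81 × 5.91×10⁻⁵ / 4.02×10⁻⁵ = 14.4 m/s
Converting: 14.4 m/s × 1.944 = 28.0 knots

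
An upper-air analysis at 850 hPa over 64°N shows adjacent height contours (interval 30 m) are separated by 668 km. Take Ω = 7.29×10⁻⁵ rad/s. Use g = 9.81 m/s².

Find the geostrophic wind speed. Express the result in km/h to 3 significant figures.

Coriolis parameter at 64°N:
f = 2Ω sin φ = 2 × 7.29×10⁻⁵ × sin 64° = 1.31×10⁻⁴ s⁻¹
Height gradient: |∂Z/∂n| = 30 m / 668000 m = 4.49×10⁻⁵
On a pressure surface, geostrophic balance gives V_g = (g/f)|∂Z/∂n|:
V_g = 9.81 × 4.49×10⁻⁵ / 1.31×10⁻⁴ = 3.36 m/s
Converting: 3.36 m/s × 3.6 = 12.1 km/h

12.1 km/h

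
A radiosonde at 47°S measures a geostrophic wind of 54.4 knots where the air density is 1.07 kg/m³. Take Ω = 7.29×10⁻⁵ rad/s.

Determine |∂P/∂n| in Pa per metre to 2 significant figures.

Coriolis parameter at 47°S:
f = 2Ω sin φ = 2 × 7.29×10⁻⁵ × sin 47° = 1.07×10⁻⁴ s⁻¹
Wind speed in SI: 54.4 knots = 28.0 m/s
Geostrophic balance rearranged: |∂P/∂n| = f ρ V_g
|∂P/∂n| = 1.07×10⁻⁴ × 1.07 × 28.0 = 3.19×10⁻³ Pa/m

3.2×10⁻³ Pa/m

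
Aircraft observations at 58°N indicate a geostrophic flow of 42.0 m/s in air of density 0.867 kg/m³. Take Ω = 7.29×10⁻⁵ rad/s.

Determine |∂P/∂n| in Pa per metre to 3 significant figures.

4.50×10⁻³ Pa/m

Coriolis parameter at 58°N:
f = 2Ω sin φ = 2 × 7.29×10⁻⁵ × sin 58° = 1.24×10⁻⁴ s⁻¹
Geostrophic balance rearranged: |∂P/∂n| = f ρ V_g
|∂P/∂n| = 1.24×10⁻⁴ × 0.867 × 42.0 = 4.50×10⁻³ Pa/m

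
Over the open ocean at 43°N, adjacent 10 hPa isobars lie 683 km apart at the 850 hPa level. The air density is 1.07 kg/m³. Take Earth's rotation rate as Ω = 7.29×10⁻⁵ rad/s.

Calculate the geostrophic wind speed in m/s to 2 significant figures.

14 m/s

Coriolis parameter at 43°N:
f = 2Ω sin φ = 2 × 7.29×10⁻⁵ × sin 43° = 9.94×10⁻⁵ s⁻¹
Pressure gradient: |∂P/∂n| = 1000 Pa / 683000 m = 1.46×10⁻³ Pa/m
Geostrophic balance (pressure-gradient force = Coriolis force):
V_g = (1/(fρ)) |∂P/∂n| = 1.46×10⁻³ / (9.94×10⁻⁵ × 1.07) = 13.8 m/s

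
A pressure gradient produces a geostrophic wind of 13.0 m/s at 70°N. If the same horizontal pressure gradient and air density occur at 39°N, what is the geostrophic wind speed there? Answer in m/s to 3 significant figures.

With the same pressure gradient and density, V_g ∝ 1/f ∝ 1/sin φ.
V₂ = V₁ · sin φ₁ / sin φ₂ = 13.0 × sin 70° / sin 39°
V₂ = 13.0 × 0.9397/0.6293 = 19.4 m/s

19.4 m/s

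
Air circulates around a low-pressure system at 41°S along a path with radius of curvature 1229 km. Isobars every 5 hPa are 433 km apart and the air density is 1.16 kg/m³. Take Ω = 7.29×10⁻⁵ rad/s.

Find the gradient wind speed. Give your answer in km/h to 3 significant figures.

34.6 km/h

Coriolis parameter at 41°S:
f = 2Ω sin φ = 2 × 7.29×10⁻⁵ × sin 41° = 9.57×10⁻⁵ s⁻¹
Pressure gradient: |∂P/∂n| = 500 Pa / 433000 m = 1.15×10⁻³ Pa/m
Geostrophic speed: V_g = |∂P/∂n|/(fρ) = 1.15×10⁻³/(9.57×10⁻⁵ × 1.16) = 10.4 m/s
Around a low, centrifugal force acts outward with Coriolis, so pressure-gradient force balances both:
(1/ρ)|∂P/∂n| = fV + V²/R  →  V² + fR·V − fR·V_g = 0
With fR = 9.57×10⁻⁵ × 1229×10³ m = 118 m/s:
V = [−fR + √((fR)² + 4 fR V_g)]/2 = [−118 + √(118² + 4×118×10.4)]/2 = 9.62 m/s
Subgeostrophic (V < V_g = 10.4 m/s), as expected around a low.
Converting: 9.62 m/s × 3.6 = 34.6 km/h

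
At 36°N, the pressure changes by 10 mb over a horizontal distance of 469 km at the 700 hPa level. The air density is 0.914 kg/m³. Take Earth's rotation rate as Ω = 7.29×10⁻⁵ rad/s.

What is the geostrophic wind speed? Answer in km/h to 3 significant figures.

Coriolis parameter at 36°N:
f = 2Ω sin φ = 2 × 7.29×10⁻⁵ × sin 36° = 8.57×10⁻⁵ s⁻¹
Pressure gradient: |∂P/∂n| = 1000 Pa / 469000 m = 2.13×10⁻³ Pa/m
Geostrophic balance (pressure-gradient force = Coriolis force):
V_g = (1/(fρ)) |∂P/∂n| = 2.13×10⁻³ / (8.57×10⁻⁵ × 0.914) = 27.2 m/s
Converting: 27.2 m/s × 3.6 = 98.0 km/h

98.0 km/h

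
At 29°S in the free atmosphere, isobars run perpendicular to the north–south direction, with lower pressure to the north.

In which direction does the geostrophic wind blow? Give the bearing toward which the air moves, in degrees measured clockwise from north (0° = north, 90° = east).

The pressure-gradient force points toward the north (bearing 000°).
Geostrophic balance: in the Southern Hemisphere the Coriolis force deflects motion to the left, so the geostrophic wind blows 90° to the left of the pressure-gradient force (low pressure on the right).
Rotating 000° by 90° counterclockwise gives 270° — the wind blows toward the west.

270°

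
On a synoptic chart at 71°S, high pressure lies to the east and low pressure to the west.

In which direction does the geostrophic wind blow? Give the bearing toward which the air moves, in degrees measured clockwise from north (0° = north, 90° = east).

180°

The pressure-gradient force points toward the west (bearing 270°).
Geostrophic balance: in the Southern Hemisphere the Coriolis force deflects motion to the left, so the geostrophic wind blows 90° to the left of the pressure-gradient force (low pressure on the right).
Rotating 270° by 90° counterclockwise gives 180° — the wind blows toward the south.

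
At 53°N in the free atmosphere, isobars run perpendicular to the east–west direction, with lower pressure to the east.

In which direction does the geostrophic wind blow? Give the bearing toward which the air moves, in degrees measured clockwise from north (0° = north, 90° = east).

The pressure-gradient force points toward the east (bearing 090°).
Geostrophic balance: in the Northern Hemisphere the Coriolis force deflects motion to the right, so the geostrophic wind blows 90° to the right of the pressure-gradient force (low pressure on the left).
Rotating 090° by 90° clockwise gives 180° — the wind blows toward the south.

180°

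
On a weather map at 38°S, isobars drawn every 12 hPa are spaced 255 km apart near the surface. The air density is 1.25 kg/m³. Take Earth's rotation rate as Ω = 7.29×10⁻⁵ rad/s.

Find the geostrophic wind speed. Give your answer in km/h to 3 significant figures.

Coriolis parameter at 38°S:
f = 2Ω sin φ = 2 × 7.29×10⁻⁵ × sin 38° = 8.98×10⁻⁵ s⁻¹
Pressure gradient: |∂P/∂n| = 1200 Pa / 255000 m = 4.71×10⁻³ Pa/m
Geostrophic balance (pressure-gradient force = Coriolis force):
V_g = (1/(fρ)) |∂P/∂n| = 4.71×10⁻³ / (8.98×10⁻⁵ × 1.25) = 41.9 m/s
Converting: 41.9 m/s × 3.6 = 151 km/h

151 km/h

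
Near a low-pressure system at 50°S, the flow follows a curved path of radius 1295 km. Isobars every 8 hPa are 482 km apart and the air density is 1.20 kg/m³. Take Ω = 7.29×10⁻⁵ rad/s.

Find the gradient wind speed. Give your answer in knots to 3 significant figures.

22.3 knots

Coriolis parameter at 50°S:
f = 2Ω sin φ = 2 × 7.29×10⁻⁵ × sin 50° = 1.12×10⁻⁴ s⁻¹
Pressure gradient: |∂P/∂n| = 800 Pa / 482000 m = 1.66×10⁻³ Pa/m
Geostrophic speed: V_g = |∂P/∂n|/(fρ) = 1.66×10⁻³/(1.12×10⁻⁴ × 1.20) = 12.4 m/s
Around a low, centrifugal force acts outward with Coriolis, so pressure-gradient force balances both:
(1/ρ)|∂P/∂n| = fV + V²/R  →  V² + fR·V − fR·V_g = 0
With fR = 1.12×10⁻⁴ × 1295×10³ m = 145 m/s:
V = [−fR + √((fR)² + 4 fR V_g)]/2 = [−145 + √(145² + 4×145×12.4)]/2 = 11.5 m/s
Subgeostrophic (V < V_g = 12.4 m/s), as expected around a low.
Converting: 11.5 m/s × 1.944 = 22.3 knots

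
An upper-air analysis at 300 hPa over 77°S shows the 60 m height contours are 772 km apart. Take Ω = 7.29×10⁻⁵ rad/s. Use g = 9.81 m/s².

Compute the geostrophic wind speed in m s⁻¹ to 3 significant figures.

Coriolis parameter at 77°S:
f = 2Ω sin φ = 2 × 7.29×10⁻⁵ × sin 77° = 1.42×10⁻⁴ s⁻¹
Height gradient: |∂Z/∂n| = 60 m / 772000 m = 7.77×10⁻⁵
On a pressure surface, geostrophic balance gives V_g = (g/f)|∂Z/∂n|:
V_g = 9.81 × 7.77×10⁻⁵ / 1.42×10⁻⁴ = 5.37 m/s

5.37 m s⁻¹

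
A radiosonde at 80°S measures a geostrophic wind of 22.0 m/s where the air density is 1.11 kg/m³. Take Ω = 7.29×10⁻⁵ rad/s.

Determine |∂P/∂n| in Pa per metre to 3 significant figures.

Coriolis parameter at 80°S:
f = 2Ω sin φ = 2 × 7.29×10⁻⁵ × sin 80° = 1.44×10⁻⁴ s⁻¹
Geostrophic balance rearranged: |∂P/∂n| = f ρ V_g
|∂P/∂n| = 1.44×10⁻⁴ × 1.11 × 22.0 = 3.51×10⁻³ Pa/m

3.51×10⁻³ Pa/m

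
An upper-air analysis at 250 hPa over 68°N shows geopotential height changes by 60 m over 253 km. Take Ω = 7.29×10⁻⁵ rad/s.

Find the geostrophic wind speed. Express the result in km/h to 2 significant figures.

62 km/h

Coriolis parameter at 68°N:
f = 2Ω sin φ = 2 × 7.29×10⁻⁵ × sin 68° = 1.35×10⁻⁴ s⁻¹
Height gradient: |∂Z/∂n| = 60 m / 253000 m = 2.37×10⁻⁴
On a pressure surface, geostrophic balance gives V_g = (g/f)|∂Z/∂n|:
V_g = 9.81 × 2.37×10⁻⁴ / 1.35×10⁻⁴ = 17.2 m/s
Converting: 17.2 m/s × 3.6 = 62 km/h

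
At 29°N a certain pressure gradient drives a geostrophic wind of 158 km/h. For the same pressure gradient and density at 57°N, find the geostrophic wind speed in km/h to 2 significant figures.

91 km/h

With the same pressure gradient and density, V_g ∝ 1/f ∝ 1/sin φ.
V₂ = V₁ · sin φ₁ / sin φ₂ = 158 × sin 29° / sin 57°
V₂ = 158 × 0.4848/0.8387 = 91 km/h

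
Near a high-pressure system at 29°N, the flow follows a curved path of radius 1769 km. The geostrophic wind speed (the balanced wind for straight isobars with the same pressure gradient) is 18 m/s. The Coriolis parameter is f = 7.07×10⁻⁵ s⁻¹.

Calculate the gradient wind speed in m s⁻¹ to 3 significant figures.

21.8 m s⁻¹

Around a high, pressure-gradient force acts outward with centrifugal, so Coriolis balances both:
fV = (1/ρ)|∂P/∂n| + V²/R  →  V² − fR·V + fR·V_g = 0
With fR = 7.07×10⁻⁵ × 1769×10³ m = 125 m/s:
V = [fR − √((fR)² − 4 fR V_g)]/2 = [125 − √(125² − 4×125×18)]/2 = 21.8 m/s
Supergeostrophic (V > V_g = 18 m/s), as expected around a high.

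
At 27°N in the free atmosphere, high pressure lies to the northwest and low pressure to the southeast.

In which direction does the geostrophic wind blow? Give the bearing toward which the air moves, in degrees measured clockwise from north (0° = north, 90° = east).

The pressure-gradient force points toward the southeast (bearing 135°).
Geostrophic balance: in the Northern Hemisphere the Coriolis force deflects motion to the right, so the geostrophic wind blows 90° to the right of the pressure-gradient force (low pressure on the left).
Rotating 135° by 90° clockwise gives 225° — the wind blows toward the southwest.

225°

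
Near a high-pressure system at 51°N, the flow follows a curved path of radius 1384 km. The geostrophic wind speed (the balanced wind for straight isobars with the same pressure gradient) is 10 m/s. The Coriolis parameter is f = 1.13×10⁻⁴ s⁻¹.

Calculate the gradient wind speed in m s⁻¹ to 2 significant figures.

11 m s⁻¹

Around a high, pressure-gradient force acts outward with centrifugal, so Coriolis balances both:
fV = (1/ρ)|∂P/∂n| + V²/R  →  V² − fR·V + fR·V_g = 0
With fR = 1.13×10⁻⁴ × 1384×10³ m = 156 m/s:
V = [fR − √((fR)² − 4 fR V_g)]/2 = [156 − √(156² − 4×156×10)]/2 = 10.7 m/s
Supergeostrophic (V > V_g = 10 m/s), as expected around a high.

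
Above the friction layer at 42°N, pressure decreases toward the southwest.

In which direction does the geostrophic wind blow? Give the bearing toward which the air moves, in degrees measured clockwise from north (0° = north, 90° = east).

The pressure-gradient force points toward the southwest (bearing 225°).
Geostrophic balance: in the Northern Hemisphere the Coriolis force deflects motion to the right, so the geostrophic wind blows 90° to the right of the pressure-gradient force (low pressure on the left).
Rotating 225° by 90° clockwise gives 315° — the wind blows toward the northwest.

315°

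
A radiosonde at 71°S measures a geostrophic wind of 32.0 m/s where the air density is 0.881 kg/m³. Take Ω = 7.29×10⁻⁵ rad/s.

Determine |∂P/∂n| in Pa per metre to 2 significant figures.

Coriolis parameter at 71°S:
f = 2Ω sin φ = 2 × 7.29×10⁻⁵ × sin 71° = 1.38×10⁻⁴ s⁻¹
Geostrophic balance rearranged: |∂P/∂n| = f ρ V_g
|∂P/∂n| = 1.38×10⁻⁴ × 0.881 × 32.0 = 3.89×10⁻³ Pa/m

3.9×10⁻³ Pa/m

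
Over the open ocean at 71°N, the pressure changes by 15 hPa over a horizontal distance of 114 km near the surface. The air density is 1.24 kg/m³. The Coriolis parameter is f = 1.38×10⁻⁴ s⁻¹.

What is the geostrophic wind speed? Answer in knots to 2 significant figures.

Pressure gradient: |∂P/∂n| = 1500 Pa / 114000 m = 1.32×10⁻² Pa/m
Geostrophic balance (pressure-gradient force = Coriolis force):
V_g = (1/(fρ)) |∂P/∂n| = 1.32×10⁻² / (1.38×10⁻⁴ × 1.24) = 76.9 m/s
Converting: 76.9 m/s × 1.944 = 150 knots

150 knots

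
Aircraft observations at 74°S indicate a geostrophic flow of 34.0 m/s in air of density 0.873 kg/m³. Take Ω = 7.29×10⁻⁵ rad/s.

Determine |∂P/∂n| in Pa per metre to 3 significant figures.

Coriolis parameter at 74°S:
f = 2Ω sin φ = 2 × 7.29×10⁻⁵ × sin 74° = 1.40×10⁻⁴ s⁻¹
Geostrophic balance rearranged: |∂P/∂n| = f ρ V_g
|∂P/∂n| = 1.40×10⁻⁴ × 0.873 × 34.0 = 4.16×10⁻³ Pa/m

4.16×10⁻³ Pa/m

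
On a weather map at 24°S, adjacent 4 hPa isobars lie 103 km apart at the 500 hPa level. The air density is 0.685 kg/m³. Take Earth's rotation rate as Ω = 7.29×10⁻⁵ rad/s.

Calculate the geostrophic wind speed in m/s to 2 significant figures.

96 m/s

Coriolis parameter at 24°S:
f = 2Ω sin φ = 2 × 7.29×10⁻⁵ × sin 24° = 5.93×10⁻⁵ s⁻¹
Pressure gradient: |∂P/∂n| = 400 Pa / 103000 m = 3.88×10⁻³ Pa/m
Geostrophic balance (pressure-gradient force = Coriolis force):
V_g = (1/(fρ)) |∂P/∂n| = 3.88×10⁻³ / (5.93×10⁻⁵ × 0.685) = 95.6 m/s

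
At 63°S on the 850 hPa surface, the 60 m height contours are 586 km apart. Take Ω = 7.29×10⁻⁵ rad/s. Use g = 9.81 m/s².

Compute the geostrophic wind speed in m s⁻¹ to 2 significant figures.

Coriolis parameter at 63°S:
f = 2Ω sin φ = 2 × 7.29×10⁻⁵ × sin 63° = 1.30×10⁻⁴ s⁻¹
Height gradient: |∂Z/∂n| = 60 m / 586000 m = 1.02×10⁻⁴
On a pressure surface, geostrophic balance gives V_g = (g/f)|∂Z/∂n|:
V_g = 9.81 × 1.02×10⁻⁴ / 1.30×10⁻⁴ = 7.73 m/s

7.7 m s⁻¹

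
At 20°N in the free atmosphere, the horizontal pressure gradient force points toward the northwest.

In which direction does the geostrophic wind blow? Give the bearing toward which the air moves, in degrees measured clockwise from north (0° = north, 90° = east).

045°

The pressure-gradient force points toward the northwest (bearing 315°).
Geostrophic balance: in the Northern Hemisphere the Coriolis force deflects motion to the right, so the geostrophic wind blows 90° to the right of the pressure-gradient force (low pressure on the left).
Rotating 315° by 90° clockwise gives 045° — the wind blows toward the northeast.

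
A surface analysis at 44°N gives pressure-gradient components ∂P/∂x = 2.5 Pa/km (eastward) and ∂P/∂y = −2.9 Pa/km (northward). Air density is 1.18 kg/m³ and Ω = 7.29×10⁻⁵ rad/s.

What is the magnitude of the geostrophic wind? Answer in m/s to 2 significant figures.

32 m/s

Coriolis parameter at 44°N:
f = 2Ω sin φ = 2 × 7.29×10⁻⁵ × sin 44° = 1.01×10⁻⁴ s⁻¹
Component geostrophic relations (x east, y north):
u_g = −(1/(fρ)) ∂P/∂y,  v_g = (1/(fρ)) ∂P/∂x
u_g = −(−2.9×10⁻³)/(1.01×10⁻⁴ × 1.18) = 24.3 m/s;  v_g = (2.5×10⁻³)/(1.01×10⁻⁴ × 1.18) = 20.9 m/s
|V_g| = √(u_g² + v_g²) = 32.0 m/s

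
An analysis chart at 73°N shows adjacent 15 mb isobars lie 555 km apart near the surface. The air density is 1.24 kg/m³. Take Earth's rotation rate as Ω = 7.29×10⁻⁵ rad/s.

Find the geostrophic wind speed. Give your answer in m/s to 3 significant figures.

15.6 m/s

Coriolis parameter at 73°N:
f = 2Ω sin φ = 2 × 7.29×10⁻⁵ × sin 73° = 1.39×10⁻⁴ s⁻¹
Pressure gradient: |∂P/∂n| = 1500 Pa / 555000 m = 2.70×10⁻³ Pa/m
Geostrophic balance (pressure-gradient force = Coriolis force):
V_g = (1/(fρ)) |∂P/∂n| = 2.70×10⁻³ / (1.39×10⁻⁴ × 1.24) = 15.6 m/s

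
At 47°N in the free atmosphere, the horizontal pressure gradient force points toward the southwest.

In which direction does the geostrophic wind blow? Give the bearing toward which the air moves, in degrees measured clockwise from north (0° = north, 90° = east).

315°

The pressure-gradient force points toward the southwest (bearing 225°).
Geostrophic balance: in the Northern Hemisphere the Coriolis force deflects motion to the right, so the geostrophic wind blows 90° to the right of the pressure-gradient force (low pressure on the left).
Rotating 225° by 90° clockwise gives 315° — the wind blows toward the northwest.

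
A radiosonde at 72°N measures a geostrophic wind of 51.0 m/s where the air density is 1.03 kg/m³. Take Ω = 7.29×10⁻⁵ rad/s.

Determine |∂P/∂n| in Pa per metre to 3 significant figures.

7.28×10⁻³ Pa/m

Coriolis parameter at 72°N:
f = 2Ω sin φ = 2 × 7.29×10⁻⁵ × sin 72° = 1.39×10⁻⁴ s⁻¹
Geostrophic balance rearranged: |∂P/∂n| = f ρ V_g
|∂P/∂n| = 1.39×10⁻⁴ × 1.03 × 51.0 = 7.28×10⁻³ Pa/m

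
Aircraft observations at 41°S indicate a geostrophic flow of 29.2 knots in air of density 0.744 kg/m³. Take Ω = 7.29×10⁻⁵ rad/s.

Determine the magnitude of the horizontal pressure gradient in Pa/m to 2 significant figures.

1.1×10⁻³ Pa/m

Coriolis parameter at 41°S:
f = 2Ω sin φ = 2 × 7.29×10⁻⁵ × sin 41° = 9.57×10⁻⁵ s⁻¹
Wind speed in SI: 29.2 knots = 15.0 m/s
Geostrophic balance rearranged: |∂P/∂n| = f ρ V_g
|∂P/∂n| = 9.57×10⁻⁵ × 0.744 × 15.0 = 1.07×10⁻³ Pa/m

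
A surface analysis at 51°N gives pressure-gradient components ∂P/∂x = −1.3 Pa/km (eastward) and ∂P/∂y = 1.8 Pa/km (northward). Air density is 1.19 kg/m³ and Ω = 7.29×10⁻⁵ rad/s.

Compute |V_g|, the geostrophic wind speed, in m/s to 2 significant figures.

16 m/s

Coriolis parameter at 51°N:
f = 2Ω sin φ = 2 × 7.29×10⁻⁵ × sin 51° = 1.13×10⁻⁴ s⁻¹
Component geostrophic relations (x east, y north):
u_g = −(1/(fρ)) ∂P/∂y,  v_g = (1/(fρ)) ∂P/∂x
u_g = −(1.8×10⁻³)/(1.13×10⁻⁴ × 1.19) = −13.3 m/s;  v_g = (−1.3×10⁻³)/(1.13×10⁻⁴ × 1.19) = −9.64 m/s
|V_g| = √(u_g² + v_g²) = 16.5 m/s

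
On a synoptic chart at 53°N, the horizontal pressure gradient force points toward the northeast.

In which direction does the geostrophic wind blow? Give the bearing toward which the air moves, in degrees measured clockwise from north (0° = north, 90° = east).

135°

The pressure-gradient force points toward the northeast (bearing 045°).
Geostrophic balance: in the Northern Hemisphere the Coriolis force deflects motion to the right, so the geostrophic wind blows 90° to the right of the pressure-gradient force (low pressure on the left).
Rotating 045° by 90° clockwise gives 135° — the wind blows toward the southeast.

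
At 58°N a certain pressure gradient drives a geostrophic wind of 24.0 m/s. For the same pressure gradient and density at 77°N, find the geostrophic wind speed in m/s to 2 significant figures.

With the same pressure gradient and density, V_g ∝ 1/f ∝ 1/sin φ.
V₂ = V₁ · sin φ₁ / sin φ₂ = 24.0 × sin 58° / sin 77°
V₂ = 24.0 × 0.8480/0.9744 = 21 m/s

21 m/s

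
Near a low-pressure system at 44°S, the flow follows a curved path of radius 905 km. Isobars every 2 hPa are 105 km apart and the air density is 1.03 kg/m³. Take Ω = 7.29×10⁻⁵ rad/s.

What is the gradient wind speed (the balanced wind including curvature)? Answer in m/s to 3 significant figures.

15.6 m/s

Coriolis parameter at 44°S:
f = 2Ω sin φ = 2 × 7.29×10⁻⁵ × sin 44° = 1.01×10⁻⁴ s⁻¹
Pressure gradient: |∂P/∂n| = 200 Pa / 105000 m = 1.90×10⁻³ Pa/m
Geostrophic speed: V_g = |∂P/∂n|/(fρ) = 1.90×10⁻³/(1.01×10⁻⁴ × 1.03) = 18.3 m/s
Around a low, centrifugal force acts outward with Coriolis, so pressure-gradient force balances both:
(1/ρ)|∂P/∂n| = fV + V²/R  →  V² + fR·V − fR·V_g = 0
With fR = 1.01×10⁻⁴ × 905×10³ m = 91.7 m/s:
V = [−fR + √((fR)² + 4 fR V_g)]/2 = [−91.7 + √(91.7² + 4×91.7×18.3)]/2 = 15.6 m/s
Subgeostrophic (V < V_g = 18.3 m/s), as expected around a low.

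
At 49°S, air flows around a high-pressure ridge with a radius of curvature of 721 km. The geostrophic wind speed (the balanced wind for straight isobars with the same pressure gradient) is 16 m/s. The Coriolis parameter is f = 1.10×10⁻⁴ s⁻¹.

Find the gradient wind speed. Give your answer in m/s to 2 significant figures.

Around a high, pressure-gradient force acts outward with centrifugal, so Coriolis balances both:
fV = (1/ρ)|∂P/∂n| + V²/R  →  V² − fR·V + fR·V_g = 0
With fR = 1.10×10⁻⁴ × 721×10³ m = 79.3 m/s:
V = [fR − √((fR)² − 4 fR V_g)]/2 = [79.3 − √(79.3² − 4×79.3×16)]/2 = 22.2 m/s
Supergeostrophic (V > V_g = 16 m/s), as expected around a high.

22 m/s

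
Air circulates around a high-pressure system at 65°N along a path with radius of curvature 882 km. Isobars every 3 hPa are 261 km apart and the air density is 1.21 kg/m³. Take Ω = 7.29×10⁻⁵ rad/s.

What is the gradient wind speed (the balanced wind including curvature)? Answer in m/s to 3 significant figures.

7.70 m/s

Coriolis parameter at 65°N:
f = 2Ω sin φ = 2 × 7.29×10⁻⁵ × sin 65° = 1.32×10⁻⁴ s⁻¹
Pressure gradient: |∂P/∂n| = 300 Pa / 261000 m = 1.15×10⁻³ Pa/m
Geostrophic speed: V_g = |∂P/∂n|/(fρ) = 1.15×10⁻³/(1.32×10⁻⁴ × 1.21) = 7.19 m/s
Around a high, pressure-gradient force acts outward with centrifugal, so Coriolis balances both:
fV = (1/ρ)|∂P/∂n| + V²/R  →  V² − fR·V + fR·V_g = 0
With fR = 1.32×10⁻⁴ × 882×10³ m = 117 m/s:
V = [fR − √((fR)² − 4 fR V_g)]/2 = [117 − √(117² − 4×117×7.19)]/2 = 7.7 m/s
Supergeostrophic (V > V_g = 7.19 m/s), as expected around a high.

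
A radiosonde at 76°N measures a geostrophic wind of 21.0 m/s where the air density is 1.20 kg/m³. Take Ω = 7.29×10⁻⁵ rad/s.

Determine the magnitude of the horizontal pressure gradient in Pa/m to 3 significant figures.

3.57×10⁻³ Pa/m

Coriolis parameter at 76°N:
f = 2Ω sin φ = 2 × 7.29×10⁻⁵ × sin 76° = 1.41×10⁻⁴ s⁻¹
Geostrophic balance rearranged: |∂P/∂n| = f ρ V_g
|∂P/∂n| = 1.41×10⁻⁴ × 1.20 × 21.0 = 3.57×10⁻³ Pa/m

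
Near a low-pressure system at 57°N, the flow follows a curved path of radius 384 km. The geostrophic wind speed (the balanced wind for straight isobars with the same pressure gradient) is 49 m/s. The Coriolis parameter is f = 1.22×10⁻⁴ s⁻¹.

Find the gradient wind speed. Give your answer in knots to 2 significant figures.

58 knots

Around a low, centrifugal force acts outward with Coriolis, so pressure-gradient force balances both:
(1/ρ)|∂P/∂n| = fV + V²/R  →  V² + fR·V − fR·V_g = 0
With fR = 1.22×10⁻⁴ × 384×10³ m = 46.8 m/s:
V = [−fR + √((fR)² + 4 fR V_g)]/2 = [−46.8 + √(46.8² + 4×46.8×49)]/2 = 29.9 m/s
Subgeostrophic (V < V_g = 49 m/s), as expected around a low.
Converting: 29.9 m/s × 1.944 = 58 knots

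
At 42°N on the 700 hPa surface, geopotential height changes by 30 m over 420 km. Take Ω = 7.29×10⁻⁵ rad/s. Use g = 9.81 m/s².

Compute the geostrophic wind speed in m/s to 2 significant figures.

7.2 m/s

Coriolis parameter at 42°N:
f = 2Ω sin φ = 2 × 7.29×10⁻⁵ × sin 42° = 9.76×10⁻⁵ s⁻¹
Height gradient: |∂Z/∂n| = 30 m / 420000 m = 7.14×10⁻⁵
On a pressure surface, geostrophic balance gives V_g = (g/f)|∂Z/∂n|:
V_g = 9.81 × 7.14×10⁻⁵ / 9.76×10⁻⁵ = 7.18 m/s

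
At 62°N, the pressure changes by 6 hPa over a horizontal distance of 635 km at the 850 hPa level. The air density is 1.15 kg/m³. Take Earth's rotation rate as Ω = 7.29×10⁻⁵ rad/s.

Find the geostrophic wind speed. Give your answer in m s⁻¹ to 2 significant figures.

6.4 m s⁻¹

Coriolis parameter at 62°N:
f = 2Ω sin φ = 2 × 7.29×10⁻⁵ × sin 62° = 1.29×10⁻⁴ s⁻¹
Pressure gradient: |∂P/∂n| = 600 Pa / 635000 m = 9.45×10⁻⁴ Pa/m
Geostrophic balance (pressure-gradient force = Coriolis force):
V_g = (1/(fρ)) |∂P/∂n| = 9.45×10⁻⁴ / (1.29×10⁻⁴ × 1.15) = 6.38 m/s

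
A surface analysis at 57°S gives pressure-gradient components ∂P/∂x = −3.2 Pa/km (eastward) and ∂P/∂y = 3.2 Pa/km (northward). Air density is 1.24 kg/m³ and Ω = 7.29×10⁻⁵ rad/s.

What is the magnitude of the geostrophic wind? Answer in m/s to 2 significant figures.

30 m/s

Coriolis parameter at 57°S:
f = 2Ω sin φ = 2 × 7.29×10⁻⁵ × sin 57° = 1.22×10⁻⁴ s⁻¹
In the Southern Hemisphere f is negative: f = −1.22×10⁻⁴ s⁻¹.
Component geostrophic relations (x east, y north):
u_g = −(1/(fρ)) ∂P/∂y,  v_g = (1/(fρ)) ∂P/∂x
u_g = −(3.2×10⁻³)/(−1.22×10⁻⁴ × 1.24) = 21.1 m/s;  v_g = (−3.2×10⁻³)/(−1.22×10⁻⁴ × 1.24) = 21.1 m/s
|V_g| = √(u_g² + v_g²) = 29.8 m/s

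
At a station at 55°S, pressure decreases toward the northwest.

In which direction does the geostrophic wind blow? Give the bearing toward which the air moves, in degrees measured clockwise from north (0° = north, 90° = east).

225°

The pressure-gradient force points toward the northwest (bearing 315°).
Geostrophic balance: in the Southern Hemisphere the Coriolis force deflects motion to the left, so the geostrophic wind blows 90° to the left of the pressure-gradient force (low pressure on the right).
Rotating 315° by 90° counterclockwise gives 225° — the wind blows toward the southwest.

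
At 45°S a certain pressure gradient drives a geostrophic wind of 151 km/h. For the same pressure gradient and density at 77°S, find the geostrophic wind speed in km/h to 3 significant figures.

With the same pressure gradient and density, V_g ∝ 1/f ∝ 1/sin φ.
V₂ = V₁ · sin φ₁ / sin φ₂ = 151 × sin 45° / sin 77°
V₂ = 151 × 0.7071/0.9744 = 110 km/h

110 km/h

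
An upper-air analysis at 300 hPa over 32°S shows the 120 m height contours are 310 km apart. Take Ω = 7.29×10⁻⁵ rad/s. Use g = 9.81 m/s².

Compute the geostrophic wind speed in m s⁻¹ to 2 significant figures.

49 m s⁻¹

Coriolis parameter at 32°S:
f = 2Ω sin φ = 2 × 7.29×10⁻⁵ × sin 32° = 7.73×10⁻⁵ s⁻¹
Height gradient: |∂Z/∂n| = 120 m / 310000 m = 3.87×10⁻⁴
On a pressure surface, geostrophic balance gives V_g = (g/f)|∂Z/∂n|:
V_g = 9.81 × 3.87×10⁻⁴ / 7.73×10⁻⁵ = 49.1 m/s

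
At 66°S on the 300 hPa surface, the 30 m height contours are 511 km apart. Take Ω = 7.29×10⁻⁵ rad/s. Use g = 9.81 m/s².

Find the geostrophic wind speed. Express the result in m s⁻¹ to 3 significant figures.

4.32 m s⁻¹

Coriolis parameter at 66°S:
f = 2Ω sin φ = 2 × 7.29×10⁻⁵ × sin 66° = 1.33×10⁻⁴ s⁻¹
Height gradient: |∂Z/∂n| = 30 m / 511000 m = 5.87×10⁻⁵
On a pressure surface, geostrophic balance gives V_g = (g/f)|∂Z/∂n|:
V_g = 9.81 × 5.87×10⁻⁵ / 1.33×10⁻⁴ = 4.32 m/s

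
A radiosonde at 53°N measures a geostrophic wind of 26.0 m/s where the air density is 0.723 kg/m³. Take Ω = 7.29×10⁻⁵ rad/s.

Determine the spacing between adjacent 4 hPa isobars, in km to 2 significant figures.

180 km

Coriolis parameter at 53°N:
f = 2Ω sin φ = 2 × 7.29×10⁻⁵ × sin 53° = 1.16×10⁻⁴ s⁻¹
Geostrophic balance rearranged: |∂P/∂n| = f ρ V_g
|∂P/∂n| = 1.16×10⁻⁴ × 0.723 × 26.0 = 2.19×10⁻³ Pa/m
Isobar spacing: Δn = ΔP/|∂P/∂n| = 400 Pa / 2.19×10⁻³ Pa/m = 182744 m ≈ 180 km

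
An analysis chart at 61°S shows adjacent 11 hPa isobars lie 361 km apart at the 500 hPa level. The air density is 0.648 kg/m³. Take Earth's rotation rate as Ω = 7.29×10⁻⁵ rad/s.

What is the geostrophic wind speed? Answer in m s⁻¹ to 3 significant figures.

36.9 m s⁻¹

Coriolis parameter at 61°S:
f = 2Ω sin φ = 2 × 7.29×10⁻⁵ × sin 61° = 1.28×10⁻⁴ s⁻¹
Pressure gradient: |∂P/∂n| = 1100 Pa / 361000 m = 3.05×10⁻³ Pa/m
Geostrophic balance (pressure-gradient force = Coriolis force):
V_g = (1/(fρ)) |∂P/∂n| = 3.05×10⁻³ / (1.28×10⁻⁴ × 0.648) = 36.9 m/s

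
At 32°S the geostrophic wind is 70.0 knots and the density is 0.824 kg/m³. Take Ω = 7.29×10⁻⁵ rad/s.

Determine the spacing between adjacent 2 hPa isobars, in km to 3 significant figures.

Coriolis parameter at 32°S:
f = 2Ω sin φ = 2 × 7.29×10⁻⁵ × sin 32° = 7.73×10⁻⁵ s⁻¹
Wind speed in SI: 70.0 knots = 36.0 m/s
Geostrophic balance rearranged: |∂P/∂n| = f ρ V_g
|∂P/∂n| = 7.73×10⁻⁵ × 0.824 × 36.0 = 2.29×10⁻³ Pa/m
Isobar spacing: Δn = ΔP/|∂P/∂n| = 200 Pa / 2.29×10⁻³ Pa/m = 87237 m ≈ 87.2 km

87.2 km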